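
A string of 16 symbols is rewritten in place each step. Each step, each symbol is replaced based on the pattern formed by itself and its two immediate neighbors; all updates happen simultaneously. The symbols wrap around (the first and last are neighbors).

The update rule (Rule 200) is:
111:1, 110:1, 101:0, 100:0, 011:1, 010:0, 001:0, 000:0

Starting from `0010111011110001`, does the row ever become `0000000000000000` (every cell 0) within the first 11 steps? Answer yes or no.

0000111011110000
0000111011110000  (fixed point — unchanged through step 11)
step 11 is 0000111011110000, still not uniform 0

no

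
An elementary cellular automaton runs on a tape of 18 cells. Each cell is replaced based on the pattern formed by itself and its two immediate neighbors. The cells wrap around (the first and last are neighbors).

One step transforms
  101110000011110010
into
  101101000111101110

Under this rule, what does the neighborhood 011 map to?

At position 2 the neighborhood is 011; the next row has 1 there.

1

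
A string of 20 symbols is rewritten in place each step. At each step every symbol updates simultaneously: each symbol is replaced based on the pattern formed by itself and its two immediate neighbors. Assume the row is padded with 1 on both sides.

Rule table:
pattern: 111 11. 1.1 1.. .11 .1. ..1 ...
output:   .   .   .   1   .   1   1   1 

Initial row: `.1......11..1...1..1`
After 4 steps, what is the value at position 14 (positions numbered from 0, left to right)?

.

.1111111..111111111.
........11..........
11111111..1111111111
........11..........
position 14 holds .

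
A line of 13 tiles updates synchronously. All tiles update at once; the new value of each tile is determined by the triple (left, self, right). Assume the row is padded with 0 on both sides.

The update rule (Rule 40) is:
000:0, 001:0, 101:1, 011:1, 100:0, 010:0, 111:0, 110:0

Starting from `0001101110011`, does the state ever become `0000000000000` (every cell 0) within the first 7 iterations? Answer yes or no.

iteration 1: 0001011000010
iteration 2: 0000110000000
iteration 3: 0000100000000
iteration 4: 0000000000000
all cells are 0 at iteration 4

yes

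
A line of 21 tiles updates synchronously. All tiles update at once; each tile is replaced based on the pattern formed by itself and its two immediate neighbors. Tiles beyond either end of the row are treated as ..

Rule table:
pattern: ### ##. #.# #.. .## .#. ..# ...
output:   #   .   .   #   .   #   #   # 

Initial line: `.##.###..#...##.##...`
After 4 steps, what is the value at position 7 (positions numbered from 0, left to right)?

#....#.######.....###
######..####.#####.#.
.####.##.##...###..##
#.##.......###.#.##..
position 7 holds .

.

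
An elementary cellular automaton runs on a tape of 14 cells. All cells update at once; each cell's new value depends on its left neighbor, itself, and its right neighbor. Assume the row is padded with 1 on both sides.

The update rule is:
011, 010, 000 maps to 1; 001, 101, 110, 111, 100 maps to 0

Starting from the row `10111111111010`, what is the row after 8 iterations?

00101010101010

00100000000010
00101111111010
00101000000010
00101011111010
00101010000010
00101010111010
00101010100010
00101010101010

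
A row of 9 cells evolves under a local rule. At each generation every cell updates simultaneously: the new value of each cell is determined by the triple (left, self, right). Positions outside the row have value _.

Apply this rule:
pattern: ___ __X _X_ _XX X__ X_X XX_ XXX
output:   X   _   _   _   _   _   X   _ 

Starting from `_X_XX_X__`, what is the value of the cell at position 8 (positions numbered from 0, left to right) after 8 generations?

generation 1: ____X___X
generation 2: XXX___X__
generation 3: __X_X___X
generation 4: X_____X__
generation 5: __XXX___X
generation 6: X___X_X__
generation 7: __X_____X
generation 8: X___XXX__
position 8 holds _

_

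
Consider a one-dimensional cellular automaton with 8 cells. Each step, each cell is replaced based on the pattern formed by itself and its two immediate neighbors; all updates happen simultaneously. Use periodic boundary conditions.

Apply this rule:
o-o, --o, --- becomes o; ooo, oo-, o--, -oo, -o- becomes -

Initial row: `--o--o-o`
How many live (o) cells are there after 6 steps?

-o--o-o-
o--o-o--
--o-o--o
-o-o--o-
o-o--o--
-o--o--o
count of o: 3

3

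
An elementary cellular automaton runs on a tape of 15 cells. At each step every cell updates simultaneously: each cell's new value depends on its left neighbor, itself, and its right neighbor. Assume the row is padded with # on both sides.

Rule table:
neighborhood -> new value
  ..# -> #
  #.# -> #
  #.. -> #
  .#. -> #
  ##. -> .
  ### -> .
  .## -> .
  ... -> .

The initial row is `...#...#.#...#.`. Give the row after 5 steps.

#.###.#####.###
.#...#.....#...
###.###...###.#
...#...#.#...#.  (repeats step 0; period 4)
step 5: #.###.#####.###

#.###.#####.###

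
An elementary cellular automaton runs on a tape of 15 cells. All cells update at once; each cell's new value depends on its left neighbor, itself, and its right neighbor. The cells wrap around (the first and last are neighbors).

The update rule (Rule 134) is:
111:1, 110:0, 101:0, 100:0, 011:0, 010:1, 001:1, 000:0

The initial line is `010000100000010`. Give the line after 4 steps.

110001100000110
000010000001000
000110000011000
001000000100000

001000000100000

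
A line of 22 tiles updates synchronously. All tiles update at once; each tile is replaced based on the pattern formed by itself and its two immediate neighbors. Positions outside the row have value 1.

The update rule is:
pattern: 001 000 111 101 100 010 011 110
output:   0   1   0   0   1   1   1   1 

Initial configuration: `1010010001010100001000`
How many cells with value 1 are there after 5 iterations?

1011011101010111101110
1011010101010100101010
1011010101010110101010
1011010101010110101010  (fixed point — unchanged through iteration 5)
count of 1: 12

12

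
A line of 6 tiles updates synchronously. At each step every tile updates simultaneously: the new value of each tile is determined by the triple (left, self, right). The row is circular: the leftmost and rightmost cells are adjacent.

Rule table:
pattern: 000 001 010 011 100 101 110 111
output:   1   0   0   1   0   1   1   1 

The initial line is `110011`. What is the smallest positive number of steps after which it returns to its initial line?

step 1: 110011

1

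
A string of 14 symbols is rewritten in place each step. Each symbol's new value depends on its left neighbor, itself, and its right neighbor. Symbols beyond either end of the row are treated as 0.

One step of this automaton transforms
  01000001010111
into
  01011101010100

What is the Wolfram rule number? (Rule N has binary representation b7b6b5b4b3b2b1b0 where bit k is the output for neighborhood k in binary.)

position 12: 111 → 0  (bit 7 = 0)
position 13: 110 → 0  (bit 6 = 0)
position 8: 101 → 0  (bit 5 = 0)
position 2: 100 → 0  (bit 4 = 0)
position 11: 011 → 1  (bit 3 = 1)
position 1: 010 → 1  (bit 2 = 1)
position 0: 001 → 0  (bit 1 = 0)
position 3: 000 → 1  (bit 0 = 1)
bits b7..b0 = 00001101 = 13

13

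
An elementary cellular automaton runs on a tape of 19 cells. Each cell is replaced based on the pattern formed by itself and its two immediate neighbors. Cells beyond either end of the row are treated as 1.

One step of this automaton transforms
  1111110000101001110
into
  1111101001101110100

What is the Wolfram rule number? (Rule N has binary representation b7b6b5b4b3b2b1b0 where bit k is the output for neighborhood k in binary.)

150

position 0: 111 → 1  (bit 7 = 1)
position 5: 110 → 0  (bit 6 = 0)
position 11: 101 → 0  (bit 5 = 0)
position 6: 100 → 1  (bit 4 = 1)
position 15: 011 → 0  (bit 3 = 0)
position 10: 010 → 1  (bit 2 = 1)
position 9: 001 → 1  (bit 1 = 1)
position 7: 000 → 0  (bit 0 = 0)
bits b7..b0 = 10010110 = 150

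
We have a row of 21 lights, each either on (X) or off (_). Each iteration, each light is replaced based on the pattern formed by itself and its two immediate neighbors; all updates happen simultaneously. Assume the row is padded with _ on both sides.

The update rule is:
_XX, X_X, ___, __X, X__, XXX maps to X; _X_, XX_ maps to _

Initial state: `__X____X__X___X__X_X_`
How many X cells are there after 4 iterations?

iteration 1: XX_XXXX_XX_XXX_XX_X_X
iteration 2: X_XXXX_XX_XXX_XX_X_X_
iteration 3: _XXXX_XX_XXX_XX_X_X_X
iteration 4: XXXX_XX_XXX_XX_X_X_X_
count of X: 14

14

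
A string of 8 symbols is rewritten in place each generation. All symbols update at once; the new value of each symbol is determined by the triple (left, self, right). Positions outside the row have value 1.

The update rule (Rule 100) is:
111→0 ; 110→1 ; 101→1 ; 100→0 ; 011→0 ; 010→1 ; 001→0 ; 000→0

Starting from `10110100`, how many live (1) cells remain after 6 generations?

11011100
01100100
10100100
11100100
00100100
00100100
count of 1: 2

2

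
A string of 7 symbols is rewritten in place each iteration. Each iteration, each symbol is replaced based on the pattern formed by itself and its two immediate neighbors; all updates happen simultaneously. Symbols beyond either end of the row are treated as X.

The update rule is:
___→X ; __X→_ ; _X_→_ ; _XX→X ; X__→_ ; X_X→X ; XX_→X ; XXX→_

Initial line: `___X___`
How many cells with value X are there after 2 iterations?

_X___X_
X__X__X
count of X: 3

3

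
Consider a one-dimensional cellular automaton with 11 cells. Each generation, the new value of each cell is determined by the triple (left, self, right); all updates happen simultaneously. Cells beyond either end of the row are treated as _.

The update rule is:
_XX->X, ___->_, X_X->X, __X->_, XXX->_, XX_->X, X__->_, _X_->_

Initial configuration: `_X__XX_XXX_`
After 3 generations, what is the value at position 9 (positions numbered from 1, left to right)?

____XXXX_X_
____X__XX__
_______XX__
position 9 holds X

X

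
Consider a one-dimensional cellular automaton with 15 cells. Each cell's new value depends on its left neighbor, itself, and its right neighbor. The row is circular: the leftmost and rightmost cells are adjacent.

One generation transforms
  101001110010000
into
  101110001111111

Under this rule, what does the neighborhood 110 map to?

At position 7 the neighborhood is 110; the next row has 0 there.

0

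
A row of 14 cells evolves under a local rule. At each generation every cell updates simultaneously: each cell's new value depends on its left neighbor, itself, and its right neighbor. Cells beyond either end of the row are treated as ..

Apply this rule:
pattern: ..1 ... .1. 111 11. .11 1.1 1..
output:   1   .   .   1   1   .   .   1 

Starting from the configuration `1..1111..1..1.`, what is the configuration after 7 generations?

.......11.1111

generation 1: .11.11111.11.1
generation 2: 1.1..1111..1..
generation 3: ...11.11111.1.
generation 4: ..1.1..1111..1
generation 5: .1...11.11111.
generation 6: 1.1.1.1..11111
generation 7: .......11.1111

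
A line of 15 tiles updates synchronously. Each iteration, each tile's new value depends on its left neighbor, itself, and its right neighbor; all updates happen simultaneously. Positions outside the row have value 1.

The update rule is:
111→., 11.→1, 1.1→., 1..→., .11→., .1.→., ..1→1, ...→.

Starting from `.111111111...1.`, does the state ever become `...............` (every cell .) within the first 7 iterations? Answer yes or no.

no

.........1..1..
........1..1..1
.......1..1..1.
......1..1..1..
.....1..1..1..1
....1..1..1..1.
...1..1..1..1..
iteration 7 is ...1..1..1..1.., still not uniform .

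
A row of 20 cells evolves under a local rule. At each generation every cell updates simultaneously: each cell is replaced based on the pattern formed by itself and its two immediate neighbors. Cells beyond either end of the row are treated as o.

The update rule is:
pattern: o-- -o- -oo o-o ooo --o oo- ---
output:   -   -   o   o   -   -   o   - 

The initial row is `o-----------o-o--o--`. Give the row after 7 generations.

o-------------------

o------------o------
o-------------------
o-------------------  (fixed point — unchanged through generation 7)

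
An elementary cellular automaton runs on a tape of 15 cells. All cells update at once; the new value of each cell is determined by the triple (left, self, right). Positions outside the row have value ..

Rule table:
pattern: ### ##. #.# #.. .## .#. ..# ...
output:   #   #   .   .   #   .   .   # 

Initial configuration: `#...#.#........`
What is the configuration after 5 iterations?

..#.###.#######

iteration 1: ..#.....#######
iteration 2: #...###.#######
iteration 3: ..#.###.#######
iteration 4: #...###.#######  (repeats iteration 2; period 2)
iteration 5: ..#.###.#######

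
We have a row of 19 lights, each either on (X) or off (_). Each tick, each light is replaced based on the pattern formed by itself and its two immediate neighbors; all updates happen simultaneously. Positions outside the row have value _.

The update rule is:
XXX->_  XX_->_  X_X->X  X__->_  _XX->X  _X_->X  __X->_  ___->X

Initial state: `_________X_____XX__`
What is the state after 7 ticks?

XXXXXXX____X_X_XXXX

tick 1: XXXXXXXX_X_XXX_X__X
tick 2: X_______XXXX__XX__X
tick 3: X_XXXXX_X_____X___X
tick 4: XXX____XX_XXX_X_X_X
tick 5: X___XX_X_XX__XXXXXX
tick 6: X_X_X_XXXX___X_____
tick 7: XXXXXXX____X_X_XXXX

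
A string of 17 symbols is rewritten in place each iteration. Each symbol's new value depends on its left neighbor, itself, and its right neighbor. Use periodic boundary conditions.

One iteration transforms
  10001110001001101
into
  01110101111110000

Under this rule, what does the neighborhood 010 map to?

1

At position 10 the neighborhood is 010; the next row has 1 there.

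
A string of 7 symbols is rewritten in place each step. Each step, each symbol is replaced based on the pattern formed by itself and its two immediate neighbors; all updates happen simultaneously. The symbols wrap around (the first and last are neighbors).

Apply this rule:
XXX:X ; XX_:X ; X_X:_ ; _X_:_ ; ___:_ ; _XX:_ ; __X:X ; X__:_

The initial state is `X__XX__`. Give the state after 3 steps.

X______

__X_X_X
_X_____
X______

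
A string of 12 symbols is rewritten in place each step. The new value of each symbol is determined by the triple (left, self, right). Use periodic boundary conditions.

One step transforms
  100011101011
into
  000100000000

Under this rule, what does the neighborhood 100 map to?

At position 1 the neighborhood is 100; the next row has 0 there.

0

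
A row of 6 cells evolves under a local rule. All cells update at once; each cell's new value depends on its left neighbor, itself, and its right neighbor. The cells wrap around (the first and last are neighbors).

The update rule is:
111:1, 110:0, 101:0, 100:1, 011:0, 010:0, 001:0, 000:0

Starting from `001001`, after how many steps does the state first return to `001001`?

3

100100
010010
001001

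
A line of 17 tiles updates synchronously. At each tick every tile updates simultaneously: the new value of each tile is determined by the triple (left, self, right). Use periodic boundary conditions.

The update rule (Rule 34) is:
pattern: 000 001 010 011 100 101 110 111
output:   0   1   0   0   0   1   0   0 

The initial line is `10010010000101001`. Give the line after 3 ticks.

tick 1: 00100100001010010
tick 2: 01001000010100100
tick 3: 10010000101001000

10010000101001000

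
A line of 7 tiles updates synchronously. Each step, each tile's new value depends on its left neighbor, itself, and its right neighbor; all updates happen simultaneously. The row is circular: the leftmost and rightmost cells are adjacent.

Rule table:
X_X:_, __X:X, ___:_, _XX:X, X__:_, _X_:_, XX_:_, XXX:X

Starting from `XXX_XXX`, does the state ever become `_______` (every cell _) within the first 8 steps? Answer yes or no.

step 1: XX__XXX
step 2: X__XXXX
step 3: __XXXXX
step 4: _XXXXX_
step 5: XXXXX__
step 6: XXXX__X
step 7: XXX__XX
step 8: XX__XXX
step 8 is XX__XXX, still not uniform _

no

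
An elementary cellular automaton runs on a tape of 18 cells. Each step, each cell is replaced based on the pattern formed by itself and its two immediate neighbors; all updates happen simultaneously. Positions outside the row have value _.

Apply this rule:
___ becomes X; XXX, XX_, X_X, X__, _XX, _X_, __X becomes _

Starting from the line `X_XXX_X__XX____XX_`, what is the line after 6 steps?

____________XX____
XXXXXXXXXXX____XXX
____________XX____  (repeats step 1; period 2)
step 6: XXXXXXXXXXX____XXX

XXXXXXXXXXX____XXX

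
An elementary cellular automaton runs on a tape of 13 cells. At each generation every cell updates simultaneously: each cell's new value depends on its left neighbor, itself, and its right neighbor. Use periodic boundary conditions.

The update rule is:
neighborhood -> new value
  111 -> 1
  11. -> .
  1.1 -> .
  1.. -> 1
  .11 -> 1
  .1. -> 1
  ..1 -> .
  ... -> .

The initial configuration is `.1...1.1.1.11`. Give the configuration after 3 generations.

.11..1.1.1.1.
.1.1.1.1.1.11
.1.1.1.1.1.1.

.1.1.1.1.1.1.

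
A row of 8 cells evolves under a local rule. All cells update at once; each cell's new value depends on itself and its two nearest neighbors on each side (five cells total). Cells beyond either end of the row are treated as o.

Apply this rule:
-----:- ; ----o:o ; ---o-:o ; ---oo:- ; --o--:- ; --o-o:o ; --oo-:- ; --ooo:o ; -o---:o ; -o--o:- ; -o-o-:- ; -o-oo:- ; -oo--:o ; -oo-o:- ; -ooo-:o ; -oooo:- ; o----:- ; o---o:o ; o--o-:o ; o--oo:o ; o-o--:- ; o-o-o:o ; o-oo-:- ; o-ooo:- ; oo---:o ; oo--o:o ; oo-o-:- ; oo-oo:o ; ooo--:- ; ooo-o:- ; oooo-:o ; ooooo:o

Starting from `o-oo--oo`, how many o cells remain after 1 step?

-o-oooo-
count of o: 5

5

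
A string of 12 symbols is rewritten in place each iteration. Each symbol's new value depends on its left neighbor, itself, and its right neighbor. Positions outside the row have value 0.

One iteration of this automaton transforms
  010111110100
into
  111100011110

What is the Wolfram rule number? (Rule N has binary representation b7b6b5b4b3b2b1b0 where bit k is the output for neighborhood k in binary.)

position 4: 111 → 0  (bit 7 = 0)
position 7: 110 → 1  (bit 6 = 1)
position 2: 101 → 1  (bit 5 = 1)
position 10: 100 → 1  (bit 4 = 1)
position 3: 011 → 1  (bit 3 = 1)
position 1: 010 → 1  (bit 2 = 1)
position 0: 001 → 1  (bit 1 = 1)
position 11: 000 → 0  (bit 0 = 0)
bits b7..b0 = 01111110 = 126

126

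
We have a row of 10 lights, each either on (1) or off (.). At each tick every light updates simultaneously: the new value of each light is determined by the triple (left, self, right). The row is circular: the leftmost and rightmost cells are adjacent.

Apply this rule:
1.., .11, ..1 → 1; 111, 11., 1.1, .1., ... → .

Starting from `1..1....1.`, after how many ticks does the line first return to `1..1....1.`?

.11.1..1..
11...11.1.
1.1.11....
....1.1..1
1..1...11.
.11.1.11..
11....1.1.
1.1..1....
...11.1..1
1.11...11.
..1.1.11..
.1....1.1.
1.1..1...1
...11.1.11
1.11....1.
..1.1..1..
.1...11.1.
1.1.11...1
....1.1.11
1..1....1.

20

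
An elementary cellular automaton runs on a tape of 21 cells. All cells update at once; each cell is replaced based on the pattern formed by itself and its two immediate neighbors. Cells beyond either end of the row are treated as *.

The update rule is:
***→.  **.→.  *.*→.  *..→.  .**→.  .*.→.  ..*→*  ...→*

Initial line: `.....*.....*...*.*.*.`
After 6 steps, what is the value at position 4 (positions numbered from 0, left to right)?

step 1: .****..****..**......
step 2: ......*.....*...*****
step 3: .*****..****..**.....
step 4: .......*.....*...****
step 5: .******..****..**....
step 6: ........*.....*...***
position 4 holds .

.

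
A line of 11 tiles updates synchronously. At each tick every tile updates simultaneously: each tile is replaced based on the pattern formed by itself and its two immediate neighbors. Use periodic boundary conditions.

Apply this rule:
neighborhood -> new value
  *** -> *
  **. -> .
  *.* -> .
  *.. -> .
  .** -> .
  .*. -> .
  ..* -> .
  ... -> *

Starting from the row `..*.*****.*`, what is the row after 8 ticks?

**..*****..

.....***...
****..*..**
***.......*
**..*****..
.....***...  (repeats tick 1; period 4)
tick 8: **..*****..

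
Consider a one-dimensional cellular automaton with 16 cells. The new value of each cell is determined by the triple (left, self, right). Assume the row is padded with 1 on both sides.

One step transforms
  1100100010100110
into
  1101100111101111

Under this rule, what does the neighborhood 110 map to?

At position 1 the neighborhood is 110; the next row has 1 there.

1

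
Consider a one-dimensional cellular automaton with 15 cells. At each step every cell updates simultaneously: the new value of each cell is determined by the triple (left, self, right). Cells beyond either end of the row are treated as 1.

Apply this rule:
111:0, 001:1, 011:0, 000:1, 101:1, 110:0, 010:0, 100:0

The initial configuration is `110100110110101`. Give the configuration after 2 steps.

010010010010101

step 1: 001001001001010
step 2: 010010010010101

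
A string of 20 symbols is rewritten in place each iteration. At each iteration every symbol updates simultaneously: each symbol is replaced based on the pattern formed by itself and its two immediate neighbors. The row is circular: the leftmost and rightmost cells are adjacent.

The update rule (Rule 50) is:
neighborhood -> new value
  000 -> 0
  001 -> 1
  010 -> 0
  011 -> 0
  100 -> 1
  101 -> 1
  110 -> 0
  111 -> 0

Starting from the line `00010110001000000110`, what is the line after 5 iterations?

00101001010101101001

00101001010100001001
11010110101010010110
00101001010101101001
11010110101010010110  (repeats iteration 2; period 2)
iteration 5: 00101001010101101001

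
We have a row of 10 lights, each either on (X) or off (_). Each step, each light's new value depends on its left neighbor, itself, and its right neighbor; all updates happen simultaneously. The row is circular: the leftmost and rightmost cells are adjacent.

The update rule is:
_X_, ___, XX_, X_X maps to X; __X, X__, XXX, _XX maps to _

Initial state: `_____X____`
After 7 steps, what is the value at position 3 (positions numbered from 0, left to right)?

XXXX_X_XXX
___XXXX___
XX____X_XX
_X_XX_XX__
_XX_XX_X_X
X_XX_XXXXX
XX_XX_____
position 3 holds X

X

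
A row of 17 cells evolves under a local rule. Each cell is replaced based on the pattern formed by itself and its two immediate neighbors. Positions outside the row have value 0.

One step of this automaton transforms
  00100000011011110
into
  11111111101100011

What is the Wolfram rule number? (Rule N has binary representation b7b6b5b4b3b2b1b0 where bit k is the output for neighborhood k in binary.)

119

position 13: 111 → 0  (bit 7 = 0)
position 10: 110 → 1  (bit 6 = 1)
position 11: 101 → 1  (bit 5 = 1)
position 3: 100 → 1  (bit 4 = 1)
position 9: 011 → 0  (bit 3 = 0)
position 2: 010 → 1  (bit 2 = 1)
position 1: 001 → 1  (bit 1 = 1)
position 0: 000 → 1  (bit 0 = 1)
bits b7..b0 = 01110111 = 119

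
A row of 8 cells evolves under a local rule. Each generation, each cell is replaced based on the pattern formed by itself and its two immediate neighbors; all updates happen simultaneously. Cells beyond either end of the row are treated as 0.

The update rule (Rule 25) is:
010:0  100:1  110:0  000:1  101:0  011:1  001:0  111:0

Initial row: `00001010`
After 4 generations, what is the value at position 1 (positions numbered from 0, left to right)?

11100001
10011100
01010011
00001010
position 1 holds 0

0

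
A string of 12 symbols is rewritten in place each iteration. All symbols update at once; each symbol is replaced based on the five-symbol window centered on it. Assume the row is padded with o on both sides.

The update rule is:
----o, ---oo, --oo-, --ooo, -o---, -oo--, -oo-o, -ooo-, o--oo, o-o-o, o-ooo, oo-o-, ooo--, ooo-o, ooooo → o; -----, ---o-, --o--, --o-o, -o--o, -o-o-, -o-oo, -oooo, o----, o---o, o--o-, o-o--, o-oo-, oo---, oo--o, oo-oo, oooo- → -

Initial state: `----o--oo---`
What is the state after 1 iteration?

--o---ooo--o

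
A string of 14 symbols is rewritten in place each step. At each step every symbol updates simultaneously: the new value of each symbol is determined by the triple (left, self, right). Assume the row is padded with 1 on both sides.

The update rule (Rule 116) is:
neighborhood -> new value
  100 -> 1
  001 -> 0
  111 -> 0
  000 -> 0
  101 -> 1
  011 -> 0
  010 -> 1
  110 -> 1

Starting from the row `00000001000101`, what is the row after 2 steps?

11000000110011

10000001100110
11000000110011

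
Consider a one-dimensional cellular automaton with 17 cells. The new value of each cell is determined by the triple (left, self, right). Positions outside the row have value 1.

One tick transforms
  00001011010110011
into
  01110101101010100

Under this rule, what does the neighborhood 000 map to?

1

At position 1 the neighborhood is 000; the next row has 1 there.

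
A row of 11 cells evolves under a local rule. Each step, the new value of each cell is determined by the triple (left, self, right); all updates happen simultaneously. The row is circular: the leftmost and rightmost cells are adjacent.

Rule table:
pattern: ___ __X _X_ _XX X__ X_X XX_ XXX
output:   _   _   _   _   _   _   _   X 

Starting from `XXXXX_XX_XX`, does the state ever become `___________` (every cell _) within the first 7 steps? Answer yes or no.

yes

XXXX______X
XXX________
_X_________
___________
all cells are _ at step 4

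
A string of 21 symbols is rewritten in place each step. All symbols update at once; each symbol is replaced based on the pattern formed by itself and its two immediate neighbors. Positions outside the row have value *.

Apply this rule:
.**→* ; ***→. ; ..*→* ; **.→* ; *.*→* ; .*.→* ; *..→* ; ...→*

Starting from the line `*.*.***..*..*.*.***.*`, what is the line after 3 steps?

*****.***********.***

step 1: *****.***********.***
step 2: ....***.........***..
step 3: *****.***********.***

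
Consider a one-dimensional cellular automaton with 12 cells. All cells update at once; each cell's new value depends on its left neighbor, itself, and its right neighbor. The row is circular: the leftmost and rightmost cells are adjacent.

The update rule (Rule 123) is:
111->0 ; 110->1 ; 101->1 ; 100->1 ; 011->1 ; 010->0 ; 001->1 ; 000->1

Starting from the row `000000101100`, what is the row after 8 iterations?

000001110000

iteration 1: 111111011111
iteration 2: 000001110000
iteration 3: 111111011111  (repeats iteration 1; period 2)
iteration 8: 000001110000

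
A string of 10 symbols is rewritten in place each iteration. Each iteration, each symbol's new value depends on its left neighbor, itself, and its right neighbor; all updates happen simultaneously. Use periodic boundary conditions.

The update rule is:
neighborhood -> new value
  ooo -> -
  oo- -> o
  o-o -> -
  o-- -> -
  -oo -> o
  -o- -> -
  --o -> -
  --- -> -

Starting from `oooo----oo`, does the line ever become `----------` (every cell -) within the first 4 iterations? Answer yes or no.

yes

iteration 1: ---o----o-
iteration 2: ----------
all cells are - at iteration 2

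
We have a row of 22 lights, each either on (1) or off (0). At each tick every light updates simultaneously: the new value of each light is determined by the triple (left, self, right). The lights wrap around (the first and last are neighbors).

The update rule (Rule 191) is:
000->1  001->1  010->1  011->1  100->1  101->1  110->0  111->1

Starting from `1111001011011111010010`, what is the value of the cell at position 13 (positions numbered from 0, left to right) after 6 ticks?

tick 1: 1110111110111110111111
tick 2: 1101111101111101111111
tick 3: 1011111011111011111111
tick 4: 0111110111110111111111
tick 5: 1111101111101111111110
tick 6: 1111011111011111111101
position 13 holds 1

1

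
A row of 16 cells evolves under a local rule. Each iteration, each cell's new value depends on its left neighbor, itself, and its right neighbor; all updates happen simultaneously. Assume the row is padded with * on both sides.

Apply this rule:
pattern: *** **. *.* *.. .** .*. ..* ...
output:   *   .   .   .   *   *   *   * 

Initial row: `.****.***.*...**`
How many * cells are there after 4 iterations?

iteration 1: .***..**..*.****
iteration 2: .**..**..**.****
iteration 3: .*..**..**..****
iteration 4: .*.**..**..*****
count of *: 10

10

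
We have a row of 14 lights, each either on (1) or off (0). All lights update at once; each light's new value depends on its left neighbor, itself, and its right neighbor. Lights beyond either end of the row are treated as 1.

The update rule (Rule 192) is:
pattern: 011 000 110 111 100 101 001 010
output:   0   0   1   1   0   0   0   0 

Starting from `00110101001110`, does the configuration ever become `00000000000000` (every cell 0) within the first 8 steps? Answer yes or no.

step 1: 00010000000110
step 2: 00000000000010
step 3: 00000000000000
all cells are 0 at step 3

yes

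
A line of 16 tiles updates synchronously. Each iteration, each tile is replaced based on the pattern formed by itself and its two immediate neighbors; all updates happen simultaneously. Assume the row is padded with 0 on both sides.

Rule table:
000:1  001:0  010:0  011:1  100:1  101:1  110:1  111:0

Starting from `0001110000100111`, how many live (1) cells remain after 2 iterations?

9

1101011110010101
1110110011001010
count of 1: 9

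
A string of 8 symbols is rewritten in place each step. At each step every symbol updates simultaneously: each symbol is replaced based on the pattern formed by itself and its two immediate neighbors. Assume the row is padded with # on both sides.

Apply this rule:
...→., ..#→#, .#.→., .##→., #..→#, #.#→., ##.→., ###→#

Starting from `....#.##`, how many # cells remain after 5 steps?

2

#..#...#
.##.#.#.
........
#......#
.#....#.
count of #: 2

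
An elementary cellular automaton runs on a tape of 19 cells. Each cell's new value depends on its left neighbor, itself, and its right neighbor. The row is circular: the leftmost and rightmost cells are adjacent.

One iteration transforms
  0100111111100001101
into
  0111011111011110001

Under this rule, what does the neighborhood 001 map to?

At position 3 the neighborhood is 001; the next row has 1 there.

1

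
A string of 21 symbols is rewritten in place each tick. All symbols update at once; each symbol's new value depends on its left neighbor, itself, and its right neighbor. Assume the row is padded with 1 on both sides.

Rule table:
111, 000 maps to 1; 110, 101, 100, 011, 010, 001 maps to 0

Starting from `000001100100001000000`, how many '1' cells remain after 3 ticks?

5

tick 1: 011100000001100011110
tick 2: 001001111100001001100
tick 3: 000000111001100000000
count of 1: 5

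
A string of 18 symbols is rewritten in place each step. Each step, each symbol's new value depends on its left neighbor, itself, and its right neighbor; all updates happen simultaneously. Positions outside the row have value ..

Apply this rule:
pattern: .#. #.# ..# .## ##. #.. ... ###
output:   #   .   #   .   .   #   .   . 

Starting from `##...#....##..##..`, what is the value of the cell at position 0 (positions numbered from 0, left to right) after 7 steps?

.

step 1: ..#.###..#..##..#.
step 2: .##....#####..####
step 3: #..#..#.....##....
step 4: ########...#..#...
step 5: ........#.######..
step 6: .......##.......#.
step 7: ......#..#.....###
position 0 holds .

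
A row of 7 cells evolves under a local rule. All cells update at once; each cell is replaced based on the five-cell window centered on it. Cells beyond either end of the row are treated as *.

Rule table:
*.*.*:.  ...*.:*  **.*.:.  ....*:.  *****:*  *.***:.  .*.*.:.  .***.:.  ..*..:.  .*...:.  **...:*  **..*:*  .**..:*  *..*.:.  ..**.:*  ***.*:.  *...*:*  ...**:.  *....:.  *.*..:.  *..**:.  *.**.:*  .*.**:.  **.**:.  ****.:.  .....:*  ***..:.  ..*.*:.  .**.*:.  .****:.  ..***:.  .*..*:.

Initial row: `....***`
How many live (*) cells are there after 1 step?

2

*.....*
count of *: 2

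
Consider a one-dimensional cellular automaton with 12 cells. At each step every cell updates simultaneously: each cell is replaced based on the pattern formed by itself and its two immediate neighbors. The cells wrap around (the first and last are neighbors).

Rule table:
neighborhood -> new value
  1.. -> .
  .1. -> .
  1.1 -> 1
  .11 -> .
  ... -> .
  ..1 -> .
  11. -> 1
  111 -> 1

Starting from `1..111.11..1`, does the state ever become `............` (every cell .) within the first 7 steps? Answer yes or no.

yes

1...111.1...
.....111....
......11....
.......1....
............
all cells are . at step 5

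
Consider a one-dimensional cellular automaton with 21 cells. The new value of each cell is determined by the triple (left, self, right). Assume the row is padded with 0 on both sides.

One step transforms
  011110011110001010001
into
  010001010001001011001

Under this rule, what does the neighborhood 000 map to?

At position 12 the neighborhood is 000; the next row has 0 there.

0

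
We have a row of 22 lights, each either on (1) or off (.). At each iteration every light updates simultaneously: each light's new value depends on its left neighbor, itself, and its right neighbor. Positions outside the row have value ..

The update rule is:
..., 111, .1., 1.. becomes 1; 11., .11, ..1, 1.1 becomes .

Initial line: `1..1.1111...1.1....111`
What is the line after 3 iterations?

11...111111.11....1...

iteration 1: 11.1..11.11.1.1111..1.
iteration 2: ...11.......1..11.1.11
iteration 3: 11...111111.11....1...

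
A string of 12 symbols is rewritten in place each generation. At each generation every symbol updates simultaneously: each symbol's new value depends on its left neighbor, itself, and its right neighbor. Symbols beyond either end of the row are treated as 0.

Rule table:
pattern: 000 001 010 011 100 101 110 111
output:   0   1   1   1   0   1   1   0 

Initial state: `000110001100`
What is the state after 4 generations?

001110011100
011010110100
111111111100
100000000100

100000000100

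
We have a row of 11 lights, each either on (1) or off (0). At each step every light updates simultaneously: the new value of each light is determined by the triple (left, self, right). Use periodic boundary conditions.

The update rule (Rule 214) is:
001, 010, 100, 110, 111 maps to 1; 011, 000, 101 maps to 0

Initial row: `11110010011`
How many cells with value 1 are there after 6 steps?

9

11111111101
11111111100
01111111111
00111111111
11011111111
11001111111
count of 1: 9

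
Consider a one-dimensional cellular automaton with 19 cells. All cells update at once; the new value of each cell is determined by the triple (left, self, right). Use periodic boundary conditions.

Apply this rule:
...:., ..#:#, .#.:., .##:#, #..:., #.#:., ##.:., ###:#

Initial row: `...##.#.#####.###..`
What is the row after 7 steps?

..####..##.....##..

step 1: ..##....####..##...
step 2: .##....####..##....
step 3: ##....####..##.....
step 4: #....####..##.....#
step 5: ....####..##.....##
step 6: ...####..##.....##.
step 7: ..####..##.....##..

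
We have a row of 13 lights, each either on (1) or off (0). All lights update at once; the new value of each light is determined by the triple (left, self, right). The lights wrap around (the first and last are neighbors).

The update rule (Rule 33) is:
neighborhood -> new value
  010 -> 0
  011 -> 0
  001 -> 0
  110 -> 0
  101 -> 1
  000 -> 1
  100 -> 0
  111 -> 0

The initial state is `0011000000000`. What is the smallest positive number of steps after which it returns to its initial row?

step 1: 1000011111111
step 2: 0011000000000

2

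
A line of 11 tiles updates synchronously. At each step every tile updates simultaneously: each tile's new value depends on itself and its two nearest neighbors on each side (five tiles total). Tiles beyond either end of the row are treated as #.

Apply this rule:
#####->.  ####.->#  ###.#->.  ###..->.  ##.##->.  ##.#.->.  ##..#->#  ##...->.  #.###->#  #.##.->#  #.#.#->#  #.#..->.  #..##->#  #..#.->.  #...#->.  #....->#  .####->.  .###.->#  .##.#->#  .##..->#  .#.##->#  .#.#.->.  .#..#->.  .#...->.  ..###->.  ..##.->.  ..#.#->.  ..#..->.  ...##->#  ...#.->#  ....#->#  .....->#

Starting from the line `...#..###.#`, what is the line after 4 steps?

##.....#..#

step 1: ..#..#.#..#
step 2: #........#.
step 3: ..#######.#
step 4: ##.....#..#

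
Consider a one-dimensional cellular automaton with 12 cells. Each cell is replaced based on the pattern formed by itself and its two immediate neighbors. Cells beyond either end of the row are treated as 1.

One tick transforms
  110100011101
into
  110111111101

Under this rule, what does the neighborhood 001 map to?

At position 6 the neighborhood is 001; the next row has 1 there.

1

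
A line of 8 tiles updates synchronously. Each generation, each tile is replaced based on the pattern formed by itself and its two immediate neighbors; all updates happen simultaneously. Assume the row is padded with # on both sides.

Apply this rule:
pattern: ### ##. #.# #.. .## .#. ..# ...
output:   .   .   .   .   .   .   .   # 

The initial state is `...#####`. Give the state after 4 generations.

.#......
...####.
.#......  (repeats generation 1; period 2)
generation 4: ...####.

...####.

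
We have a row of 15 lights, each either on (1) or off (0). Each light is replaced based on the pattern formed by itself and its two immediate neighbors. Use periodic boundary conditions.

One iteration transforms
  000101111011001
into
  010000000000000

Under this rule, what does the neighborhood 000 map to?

1

At position 1 the neighborhood is 000; the next row has 1 there.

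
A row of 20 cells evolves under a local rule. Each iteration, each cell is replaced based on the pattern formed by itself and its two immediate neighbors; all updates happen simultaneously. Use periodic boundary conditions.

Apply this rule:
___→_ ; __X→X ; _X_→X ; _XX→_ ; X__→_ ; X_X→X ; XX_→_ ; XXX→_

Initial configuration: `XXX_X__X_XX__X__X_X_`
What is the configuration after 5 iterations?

X_XX____XX_XX______X

___XX_XXX___XX_XXXXX
__X__X_____X__X_____
_XX_XX____XX_XX_____
X__X_____X__X_______
X_XX____XX_XX______X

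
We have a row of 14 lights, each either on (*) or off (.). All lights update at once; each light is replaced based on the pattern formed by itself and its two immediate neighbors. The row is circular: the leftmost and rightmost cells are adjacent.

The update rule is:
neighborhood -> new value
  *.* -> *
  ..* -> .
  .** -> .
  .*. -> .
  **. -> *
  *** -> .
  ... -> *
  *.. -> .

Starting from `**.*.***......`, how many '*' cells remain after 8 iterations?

4

iteration 1: .**.*..*.****.
iteration 2: ..**....*...*.
iteration 3: *..*.**...*...
iteration 4: ....*.*.*...*.
iteration 5: ***..*.*..*...
iteration 6: ..*...*.....*.
iteration 7: *...*...***...
iteration 8: ..*...*...*.*.
count of *: 4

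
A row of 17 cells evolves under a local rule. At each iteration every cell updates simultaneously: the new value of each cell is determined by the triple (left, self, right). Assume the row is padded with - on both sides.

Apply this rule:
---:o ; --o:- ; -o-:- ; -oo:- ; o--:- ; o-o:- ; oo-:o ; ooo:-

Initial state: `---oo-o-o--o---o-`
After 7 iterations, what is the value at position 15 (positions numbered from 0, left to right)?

oo--o--------o---
-o----oooooo---oo
---oo------o-o--o
oo--o-oooo-------
-o-------o-oooooo
---ooooo--------o
oo-----o-oooooo--
position 15 holds -

-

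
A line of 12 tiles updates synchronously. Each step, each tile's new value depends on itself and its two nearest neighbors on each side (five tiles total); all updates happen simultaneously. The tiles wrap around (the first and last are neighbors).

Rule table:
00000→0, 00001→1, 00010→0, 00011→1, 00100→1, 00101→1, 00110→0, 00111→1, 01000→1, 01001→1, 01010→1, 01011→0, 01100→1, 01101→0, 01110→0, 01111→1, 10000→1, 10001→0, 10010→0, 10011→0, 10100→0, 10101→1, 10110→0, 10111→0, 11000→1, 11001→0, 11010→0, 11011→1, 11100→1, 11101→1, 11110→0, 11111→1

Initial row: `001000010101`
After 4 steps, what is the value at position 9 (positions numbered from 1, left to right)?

101111011110
100101101010
010100001111
011011111101
position 9 holds 1

1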